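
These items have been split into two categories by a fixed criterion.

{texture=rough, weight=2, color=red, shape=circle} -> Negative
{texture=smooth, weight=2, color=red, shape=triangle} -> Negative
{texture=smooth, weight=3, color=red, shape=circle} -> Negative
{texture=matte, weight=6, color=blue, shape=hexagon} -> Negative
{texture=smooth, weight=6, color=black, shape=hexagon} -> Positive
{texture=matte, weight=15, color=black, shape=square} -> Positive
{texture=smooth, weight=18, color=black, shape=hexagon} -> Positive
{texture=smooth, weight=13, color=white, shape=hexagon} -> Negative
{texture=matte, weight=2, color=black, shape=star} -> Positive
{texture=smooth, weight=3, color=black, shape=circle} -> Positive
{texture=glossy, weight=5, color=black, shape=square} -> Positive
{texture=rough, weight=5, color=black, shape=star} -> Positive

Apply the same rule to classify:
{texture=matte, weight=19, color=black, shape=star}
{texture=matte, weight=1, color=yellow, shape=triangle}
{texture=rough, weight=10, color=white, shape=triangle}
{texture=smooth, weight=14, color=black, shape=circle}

Positive, Negative, Negative, Positive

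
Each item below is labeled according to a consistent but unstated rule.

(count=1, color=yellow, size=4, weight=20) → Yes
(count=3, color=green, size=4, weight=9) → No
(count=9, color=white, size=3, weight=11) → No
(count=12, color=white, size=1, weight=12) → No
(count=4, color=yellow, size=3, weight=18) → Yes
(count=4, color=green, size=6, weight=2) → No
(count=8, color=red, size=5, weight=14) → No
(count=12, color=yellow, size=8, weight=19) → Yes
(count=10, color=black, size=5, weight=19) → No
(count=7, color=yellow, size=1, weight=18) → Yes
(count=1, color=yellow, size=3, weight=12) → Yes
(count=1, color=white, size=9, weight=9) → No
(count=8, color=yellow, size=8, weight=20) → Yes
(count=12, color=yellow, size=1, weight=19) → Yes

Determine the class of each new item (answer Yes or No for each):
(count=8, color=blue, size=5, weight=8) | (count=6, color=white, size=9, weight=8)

No, No

Checking candidate rules against both groups, what survives is: color is yellow.
(count=8, color=blue, size=5, weight=8): color is blue, fails this test → No. (count=6, color=white, size=9, weight=8): color is white, fails this test → No.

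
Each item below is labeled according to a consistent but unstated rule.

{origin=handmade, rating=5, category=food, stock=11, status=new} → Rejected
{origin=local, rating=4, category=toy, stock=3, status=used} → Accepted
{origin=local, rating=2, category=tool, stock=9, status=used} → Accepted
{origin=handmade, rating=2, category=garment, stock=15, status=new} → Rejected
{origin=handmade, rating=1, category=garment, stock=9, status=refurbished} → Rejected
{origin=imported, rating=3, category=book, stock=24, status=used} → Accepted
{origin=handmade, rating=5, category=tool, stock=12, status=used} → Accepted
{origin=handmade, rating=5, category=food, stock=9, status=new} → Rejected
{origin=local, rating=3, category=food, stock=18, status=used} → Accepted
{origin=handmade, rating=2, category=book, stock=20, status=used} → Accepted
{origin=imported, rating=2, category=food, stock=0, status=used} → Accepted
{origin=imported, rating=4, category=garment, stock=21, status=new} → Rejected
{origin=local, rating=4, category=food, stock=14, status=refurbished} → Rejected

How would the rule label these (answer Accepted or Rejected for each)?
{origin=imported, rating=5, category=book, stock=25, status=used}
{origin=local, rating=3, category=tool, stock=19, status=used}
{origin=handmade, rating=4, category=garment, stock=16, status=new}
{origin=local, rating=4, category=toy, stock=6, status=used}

Accepted, Accepted, Rejected, Accepted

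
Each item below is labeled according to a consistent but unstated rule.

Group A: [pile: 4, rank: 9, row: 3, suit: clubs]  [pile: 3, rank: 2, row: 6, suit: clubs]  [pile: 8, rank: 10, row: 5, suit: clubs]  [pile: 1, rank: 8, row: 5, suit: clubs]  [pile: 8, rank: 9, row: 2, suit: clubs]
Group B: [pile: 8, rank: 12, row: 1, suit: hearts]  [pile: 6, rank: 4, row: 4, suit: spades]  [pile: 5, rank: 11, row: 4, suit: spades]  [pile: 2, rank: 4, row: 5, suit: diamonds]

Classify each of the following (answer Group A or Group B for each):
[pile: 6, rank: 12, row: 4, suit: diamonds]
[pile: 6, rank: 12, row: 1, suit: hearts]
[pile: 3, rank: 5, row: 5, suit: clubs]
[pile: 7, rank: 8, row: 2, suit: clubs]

The pattern is that an item is 'Group A' exactly when: suit is clubs.
[pile: 6, rank: 12, row: 4, suit: diamonds]: Group B (suit is diamonds).
[pile: 6, rank: 12, row: 1, suit: hearts]: Group B (suit is hearts).
[pile: 3, rank: 5, row: 5, suit: clubs]: Group A (suit is clubs).
[pile: 7, rank: 8, row: 2, suit: clubs]: Group A (suit is clubs).

Group B, Group B, Group A, Group A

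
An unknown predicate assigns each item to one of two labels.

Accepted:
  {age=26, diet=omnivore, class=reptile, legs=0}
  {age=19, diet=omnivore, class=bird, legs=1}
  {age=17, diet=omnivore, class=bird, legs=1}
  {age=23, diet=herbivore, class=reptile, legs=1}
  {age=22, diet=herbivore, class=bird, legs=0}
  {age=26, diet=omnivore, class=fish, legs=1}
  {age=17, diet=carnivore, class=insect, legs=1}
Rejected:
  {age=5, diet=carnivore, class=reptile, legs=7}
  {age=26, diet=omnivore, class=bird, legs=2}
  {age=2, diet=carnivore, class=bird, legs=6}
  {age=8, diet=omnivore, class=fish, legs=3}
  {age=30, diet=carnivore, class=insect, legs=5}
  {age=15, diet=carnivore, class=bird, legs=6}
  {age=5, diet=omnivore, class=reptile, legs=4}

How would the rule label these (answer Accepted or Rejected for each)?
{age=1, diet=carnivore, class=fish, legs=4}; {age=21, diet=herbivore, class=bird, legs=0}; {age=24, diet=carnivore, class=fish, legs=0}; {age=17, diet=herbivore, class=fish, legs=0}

A rule that fits every label: legs ≤ 1 — true of each 'Accepted' example, false of each 'Rejected' one.

Rejected, Accepted, Accepted, Accepted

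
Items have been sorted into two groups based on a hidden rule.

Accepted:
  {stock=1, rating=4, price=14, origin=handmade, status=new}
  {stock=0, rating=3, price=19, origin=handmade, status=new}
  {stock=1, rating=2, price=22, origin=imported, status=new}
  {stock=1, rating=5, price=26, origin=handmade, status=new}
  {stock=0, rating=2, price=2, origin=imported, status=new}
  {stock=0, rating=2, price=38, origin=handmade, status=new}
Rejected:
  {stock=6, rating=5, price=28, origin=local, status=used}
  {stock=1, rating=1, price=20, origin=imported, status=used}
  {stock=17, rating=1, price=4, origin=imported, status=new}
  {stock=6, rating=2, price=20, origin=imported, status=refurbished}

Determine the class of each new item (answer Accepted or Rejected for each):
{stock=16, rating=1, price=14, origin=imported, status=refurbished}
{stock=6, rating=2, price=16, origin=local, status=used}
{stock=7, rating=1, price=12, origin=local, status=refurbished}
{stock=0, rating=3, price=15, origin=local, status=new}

The simplest hypothesis consistent with all the labels is: status is new AND stock ≤ 1.
{stock=16, rating=1, price=14, origin=imported, status=refurbished}: status is refurbished, stock = 16 — doesn't match, so Rejected. {stock=6, rating=2, price=16, origin=local, status=used}: status is used, stock = 6 — doesn't match, so Rejected. {stock=7, rating=1, price=12, origin=local, status=refurbished}: status is refurbished, stock = 7 — doesn't match, so Rejected. {stock=0, rating=3, price=15, origin=local, status=new}: status is new, stock = 0 — matches, so Accepted.

Rejected, Rejected, Rejected, Accepted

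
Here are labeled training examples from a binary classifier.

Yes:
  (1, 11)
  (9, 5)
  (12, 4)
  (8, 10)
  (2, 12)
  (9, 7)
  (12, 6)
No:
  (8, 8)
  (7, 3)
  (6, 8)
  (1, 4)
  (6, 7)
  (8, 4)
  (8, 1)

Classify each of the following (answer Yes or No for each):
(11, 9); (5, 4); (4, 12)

Yes, No, Yes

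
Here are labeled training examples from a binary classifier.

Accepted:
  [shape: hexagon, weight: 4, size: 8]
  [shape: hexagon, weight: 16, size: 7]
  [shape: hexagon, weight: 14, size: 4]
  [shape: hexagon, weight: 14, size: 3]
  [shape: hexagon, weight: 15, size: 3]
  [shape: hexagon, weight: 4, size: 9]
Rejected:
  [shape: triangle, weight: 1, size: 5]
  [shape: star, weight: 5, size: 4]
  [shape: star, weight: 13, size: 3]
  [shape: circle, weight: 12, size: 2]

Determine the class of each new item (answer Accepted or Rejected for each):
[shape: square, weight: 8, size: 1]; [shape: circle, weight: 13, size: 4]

Rejected, Rejected

One predicate separates the groups cleanly: shape is hexagon.
[shape: square, weight: 8, size: 1]: Rejected (shape is square). [shape: circle, weight: 13, size: 4]: Rejected (shape is circle).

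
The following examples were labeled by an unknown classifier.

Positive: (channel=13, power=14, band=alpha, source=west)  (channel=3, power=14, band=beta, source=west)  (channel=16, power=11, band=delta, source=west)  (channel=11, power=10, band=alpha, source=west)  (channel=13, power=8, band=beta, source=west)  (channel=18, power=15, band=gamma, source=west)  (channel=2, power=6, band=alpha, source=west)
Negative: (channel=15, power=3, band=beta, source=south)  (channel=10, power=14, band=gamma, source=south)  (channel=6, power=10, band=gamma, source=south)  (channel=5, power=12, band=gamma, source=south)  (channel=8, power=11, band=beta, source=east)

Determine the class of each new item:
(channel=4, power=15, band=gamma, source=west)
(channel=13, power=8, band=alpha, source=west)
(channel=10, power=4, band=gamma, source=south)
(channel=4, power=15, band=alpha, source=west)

The simplest hypothesis consistent with all the labels is: source is west.

Positive, Positive, Negative, Positive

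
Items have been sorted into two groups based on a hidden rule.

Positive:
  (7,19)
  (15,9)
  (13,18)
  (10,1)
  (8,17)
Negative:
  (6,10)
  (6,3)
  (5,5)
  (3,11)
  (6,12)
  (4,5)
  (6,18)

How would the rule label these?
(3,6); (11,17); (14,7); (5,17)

Negative, Positive, Positive, Negative

The pattern is that an item is 'Positive' exactly when: first ≥ 7.
(3,6): first 3, doesn't qualify → Negative. (11,17): first 11, satisfies this → Positive. (14,7): first 14, satisfies this → Positive. (5,17): first 5, doesn't qualify → Negative.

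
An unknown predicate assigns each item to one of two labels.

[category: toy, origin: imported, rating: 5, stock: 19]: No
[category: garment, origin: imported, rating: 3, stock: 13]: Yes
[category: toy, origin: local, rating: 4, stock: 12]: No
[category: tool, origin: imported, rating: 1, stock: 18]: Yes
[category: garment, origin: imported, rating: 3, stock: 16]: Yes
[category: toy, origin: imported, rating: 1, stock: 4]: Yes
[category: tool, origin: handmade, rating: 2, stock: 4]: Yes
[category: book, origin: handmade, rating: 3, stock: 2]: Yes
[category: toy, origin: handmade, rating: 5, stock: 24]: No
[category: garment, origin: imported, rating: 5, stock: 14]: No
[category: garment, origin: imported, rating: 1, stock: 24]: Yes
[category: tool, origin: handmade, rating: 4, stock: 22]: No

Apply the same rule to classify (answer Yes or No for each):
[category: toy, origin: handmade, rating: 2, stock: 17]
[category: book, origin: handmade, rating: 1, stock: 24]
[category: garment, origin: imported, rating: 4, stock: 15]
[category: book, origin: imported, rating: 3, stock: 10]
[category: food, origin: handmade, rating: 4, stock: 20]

Yes, Yes, No, Yes, No

A rule that fits every label: rating ≤ 3 — true of each 'Yes' example, false of each 'No' one.
Yes: [category: toy, origin: handmade, rating: 2, stock: 17], since rating = 2.
Yes: [category: book, origin: handmade, rating: 1, stock: 24], since rating = 1.
No: [category: garment, origin: imported, rating: 4, stock: 15], since rating = 4.
Yes: [category: book, origin: imported, rating: 3, stock: 10], since rating = 3.
No: [category: food, origin: handmade, rating: 4, stock: 20], since rating = 4.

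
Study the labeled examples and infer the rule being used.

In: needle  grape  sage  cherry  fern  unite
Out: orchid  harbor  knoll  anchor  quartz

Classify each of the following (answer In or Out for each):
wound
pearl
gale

Out, In, In

Checking candidate rules against both groups, what survives is: contains 'e'.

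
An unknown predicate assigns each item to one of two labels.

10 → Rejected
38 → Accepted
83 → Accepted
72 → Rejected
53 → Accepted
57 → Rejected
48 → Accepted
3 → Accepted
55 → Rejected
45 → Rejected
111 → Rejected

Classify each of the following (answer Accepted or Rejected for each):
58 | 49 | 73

Accepted, Rejected, Accepted

A rule that fits every label: ≡ 3 (mod 5) — true of each 'Accepted' example, false of each 'Rejected' one.
58 — 58 mod 5 = 3, hence Accepted. 49 — 49 mod 5 = 4, hence Rejected. 73 — 73 mod 5 = 3, hence Accepted.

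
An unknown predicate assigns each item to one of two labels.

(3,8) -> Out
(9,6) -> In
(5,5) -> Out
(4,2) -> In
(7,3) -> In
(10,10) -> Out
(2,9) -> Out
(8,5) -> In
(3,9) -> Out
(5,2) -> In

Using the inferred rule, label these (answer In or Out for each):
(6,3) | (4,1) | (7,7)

In, In, Out

The classifier is using: first > second.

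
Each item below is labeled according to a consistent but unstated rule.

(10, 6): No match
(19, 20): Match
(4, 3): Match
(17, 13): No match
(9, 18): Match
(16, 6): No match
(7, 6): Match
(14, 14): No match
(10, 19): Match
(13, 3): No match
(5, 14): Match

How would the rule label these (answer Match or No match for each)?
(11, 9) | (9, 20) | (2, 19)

Comparing the two groups points to one rule — sum is odd.
No match: (11, 9), since 11+9 = 20. Match: (9, 20), since 9+20 = 29. Match: (2, 19), since 2+19 = 21.

No match, Match, Match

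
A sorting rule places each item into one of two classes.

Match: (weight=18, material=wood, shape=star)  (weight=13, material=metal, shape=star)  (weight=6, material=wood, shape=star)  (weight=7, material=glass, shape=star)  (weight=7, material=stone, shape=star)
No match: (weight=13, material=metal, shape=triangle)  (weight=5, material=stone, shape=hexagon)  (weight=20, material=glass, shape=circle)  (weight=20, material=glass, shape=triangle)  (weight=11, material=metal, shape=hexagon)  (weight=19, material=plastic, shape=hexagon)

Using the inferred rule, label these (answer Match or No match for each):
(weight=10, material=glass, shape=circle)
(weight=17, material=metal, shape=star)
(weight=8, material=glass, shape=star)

No match, Match, Match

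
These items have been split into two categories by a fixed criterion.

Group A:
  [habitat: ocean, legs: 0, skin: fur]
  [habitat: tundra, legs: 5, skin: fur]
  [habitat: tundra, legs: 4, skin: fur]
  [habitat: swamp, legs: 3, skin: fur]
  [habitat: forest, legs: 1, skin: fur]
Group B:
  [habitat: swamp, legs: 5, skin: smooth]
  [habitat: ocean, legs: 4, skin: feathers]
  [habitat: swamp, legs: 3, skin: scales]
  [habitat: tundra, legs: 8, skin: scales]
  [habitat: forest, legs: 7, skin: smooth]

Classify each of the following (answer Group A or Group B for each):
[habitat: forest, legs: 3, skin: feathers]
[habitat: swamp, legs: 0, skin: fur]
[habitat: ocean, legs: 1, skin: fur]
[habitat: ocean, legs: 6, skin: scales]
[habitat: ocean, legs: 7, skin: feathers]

One predicate separates the groups cleanly: skin is fur.
[habitat: forest, legs: 3, skin: feathers]: skin is feathers, does not pass → Group B.
[habitat: swamp, legs: 0, skin: fur]: skin is fur, fits → Group A.
[habitat: ocean, legs: 1, skin: fur]: skin is fur, fits → Group A.
[habitat: ocean, legs: 6, skin: scales]: skin is scales, does not pass → Group B.
[habitat: ocean, legs: 7, skin: feathers]: skin is feathers, does not pass → Group B.

Group B, Group A, Group A, Group B, Group B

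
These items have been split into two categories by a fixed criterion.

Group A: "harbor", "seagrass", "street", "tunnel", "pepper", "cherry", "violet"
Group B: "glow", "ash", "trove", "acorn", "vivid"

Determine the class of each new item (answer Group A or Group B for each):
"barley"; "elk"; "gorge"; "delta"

The common property of the 'Group A' items is: length ≥ 6. No 'Group B' item has it.
"barley" — length 6, hence Group A.
"elk" — length 3, hence Group B.
"gorge" — length 5, hence Group B.
"delta" — length 5, hence Group B.

Group A, Group B, Group B, Group B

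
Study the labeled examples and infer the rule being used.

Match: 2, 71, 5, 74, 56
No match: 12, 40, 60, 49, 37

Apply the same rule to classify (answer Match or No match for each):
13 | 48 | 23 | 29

The distinguishing property — ≡ 2 (mod 3) — holds for all the 'Match' cases and none of the 'No match' cases.
13 — 13 mod 3 = 1, hence No match. 48 — 48 mod 3 = 0, hence No match. 23 — 23 mod 3 = 2, hence Match. 29 — 29 mod 3 = 2, hence Match.

No match, No match, Match, Match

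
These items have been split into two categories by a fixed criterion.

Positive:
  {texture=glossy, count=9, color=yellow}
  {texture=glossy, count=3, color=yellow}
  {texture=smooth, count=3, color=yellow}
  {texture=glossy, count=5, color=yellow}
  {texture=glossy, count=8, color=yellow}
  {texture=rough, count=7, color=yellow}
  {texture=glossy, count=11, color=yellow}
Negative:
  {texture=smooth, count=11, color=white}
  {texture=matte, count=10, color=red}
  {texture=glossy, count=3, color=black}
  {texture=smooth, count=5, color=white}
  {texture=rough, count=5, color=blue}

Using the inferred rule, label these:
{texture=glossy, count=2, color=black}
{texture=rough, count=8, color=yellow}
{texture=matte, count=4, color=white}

A rule that fits every label: color is yellow — true of each 'Positive' example, false of each 'Negative' one.

Negative, Positive, Negative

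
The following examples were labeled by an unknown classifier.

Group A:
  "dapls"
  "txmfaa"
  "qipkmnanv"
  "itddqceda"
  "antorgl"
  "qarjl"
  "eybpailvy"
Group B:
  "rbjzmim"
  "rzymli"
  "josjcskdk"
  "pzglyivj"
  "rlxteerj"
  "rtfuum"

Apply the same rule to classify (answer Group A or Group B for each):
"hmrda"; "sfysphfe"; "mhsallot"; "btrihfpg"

Group A, Group B, Group A, Group B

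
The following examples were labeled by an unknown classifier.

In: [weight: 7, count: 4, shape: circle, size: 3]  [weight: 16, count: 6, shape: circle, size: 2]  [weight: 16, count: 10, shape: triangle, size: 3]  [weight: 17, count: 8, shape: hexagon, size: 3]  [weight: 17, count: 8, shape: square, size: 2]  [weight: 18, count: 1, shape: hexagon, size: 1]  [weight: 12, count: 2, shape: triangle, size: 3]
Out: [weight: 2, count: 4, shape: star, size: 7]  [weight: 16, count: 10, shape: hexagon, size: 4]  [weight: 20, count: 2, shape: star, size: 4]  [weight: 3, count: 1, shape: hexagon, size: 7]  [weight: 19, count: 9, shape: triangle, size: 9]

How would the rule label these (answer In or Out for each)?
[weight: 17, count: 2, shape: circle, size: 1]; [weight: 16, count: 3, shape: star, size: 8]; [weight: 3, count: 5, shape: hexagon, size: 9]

In, Out, Out

A rule that fits every label: size ≤ 3 — true of each 'In' example, false of each 'Out' one.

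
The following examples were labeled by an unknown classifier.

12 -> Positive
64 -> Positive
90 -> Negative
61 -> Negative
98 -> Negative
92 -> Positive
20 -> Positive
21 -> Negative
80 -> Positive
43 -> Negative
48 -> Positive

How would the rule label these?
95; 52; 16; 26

Negative, Positive, Positive, Negative

'Positive' ⟺ multiple of 4.
Negative: 95, since 95 = 4·23 + 3.
Positive: 52, since 52 = 4·13.
Positive: 16, since 16 = 4·4.
Negative: 26, since 26 = 4·6 + 2.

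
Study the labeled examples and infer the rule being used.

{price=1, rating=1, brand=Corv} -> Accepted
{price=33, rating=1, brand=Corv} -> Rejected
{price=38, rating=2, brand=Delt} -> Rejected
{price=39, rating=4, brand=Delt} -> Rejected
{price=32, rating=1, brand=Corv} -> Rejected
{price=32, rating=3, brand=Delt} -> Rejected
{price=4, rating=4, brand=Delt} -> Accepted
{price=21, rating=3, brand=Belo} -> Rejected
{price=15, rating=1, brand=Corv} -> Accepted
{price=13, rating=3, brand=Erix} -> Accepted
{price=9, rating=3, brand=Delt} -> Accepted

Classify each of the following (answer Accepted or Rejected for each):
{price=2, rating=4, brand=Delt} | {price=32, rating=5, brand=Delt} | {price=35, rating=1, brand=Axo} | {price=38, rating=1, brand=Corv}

Accepted, Rejected, Rejected, Rejected

All 'Accepted' examples share one property — price ≤ 15 — and every 'Rejected' example lacks it.
{price=2, rating=4, brand=Delt}: Accepted (price = 2).
{price=32, rating=5, brand=Delt}: Rejected (price = 32).
{price=35, rating=1, brand=Axo}: Rejected (price = 35).
{price=38, rating=1, brand=Corv}: Rejected (price = 38).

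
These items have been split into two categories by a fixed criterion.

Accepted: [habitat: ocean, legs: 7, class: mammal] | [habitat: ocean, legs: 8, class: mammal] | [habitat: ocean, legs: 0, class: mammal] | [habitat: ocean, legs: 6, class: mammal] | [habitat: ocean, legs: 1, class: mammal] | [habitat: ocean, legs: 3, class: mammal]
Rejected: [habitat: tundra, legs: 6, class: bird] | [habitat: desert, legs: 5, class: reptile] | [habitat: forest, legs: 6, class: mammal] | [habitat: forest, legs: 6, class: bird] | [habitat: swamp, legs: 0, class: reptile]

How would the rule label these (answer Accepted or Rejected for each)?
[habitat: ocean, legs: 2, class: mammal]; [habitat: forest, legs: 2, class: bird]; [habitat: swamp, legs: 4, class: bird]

Accepted, Rejected, Rejected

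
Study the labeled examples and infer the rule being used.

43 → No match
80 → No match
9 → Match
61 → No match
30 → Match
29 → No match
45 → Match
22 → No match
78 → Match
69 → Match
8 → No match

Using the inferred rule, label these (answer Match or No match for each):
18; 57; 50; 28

Match, Match, No match, No match

Comparing the two groups points to one rule — multiple of 3.
18: Match (18 = 3·6).
57: Match (57 = 3·19).
50: No match (50 = 3·16 + 2).
28: No match (28 = 3·9 + 1).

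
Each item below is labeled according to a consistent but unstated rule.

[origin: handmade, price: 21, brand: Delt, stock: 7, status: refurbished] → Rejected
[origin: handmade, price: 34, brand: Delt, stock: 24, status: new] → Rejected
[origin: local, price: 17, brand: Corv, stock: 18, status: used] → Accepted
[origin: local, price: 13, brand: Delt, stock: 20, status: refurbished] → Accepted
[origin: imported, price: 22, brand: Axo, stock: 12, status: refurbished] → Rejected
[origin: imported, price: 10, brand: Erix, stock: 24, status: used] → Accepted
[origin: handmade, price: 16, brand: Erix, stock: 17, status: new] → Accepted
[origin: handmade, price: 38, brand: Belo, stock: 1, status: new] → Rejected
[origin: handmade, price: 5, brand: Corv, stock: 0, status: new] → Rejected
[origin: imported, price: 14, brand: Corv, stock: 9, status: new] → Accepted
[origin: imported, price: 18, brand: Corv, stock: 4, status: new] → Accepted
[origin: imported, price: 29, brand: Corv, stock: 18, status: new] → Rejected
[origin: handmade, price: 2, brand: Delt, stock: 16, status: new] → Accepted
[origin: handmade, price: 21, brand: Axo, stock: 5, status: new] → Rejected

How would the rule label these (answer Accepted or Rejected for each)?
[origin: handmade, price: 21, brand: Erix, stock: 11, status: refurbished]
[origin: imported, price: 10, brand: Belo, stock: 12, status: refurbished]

All 'Accepted' examples share one property — price ≤ 18 AND stock ≥ 1 — and every 'Rejected' example lacks it.
[origin: handmade, price: 21, brand: Erix, stock: 11, status: refurbished]: Rejected (price = 21, stock = 11). [origin: imported, price: 10, brand: Belo, stock: 12, status: refurbished]: Accepted (price = 10, stock = 12).

Rejected, Accepted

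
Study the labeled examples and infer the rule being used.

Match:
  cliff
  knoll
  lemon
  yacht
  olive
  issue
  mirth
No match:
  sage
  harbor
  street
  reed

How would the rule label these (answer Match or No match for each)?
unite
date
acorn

Every 'Match' example satisfies: odd length. None of the 'No match' examples do.
unite: length 5, fits → Match.
date: length 4, doesn't match → No match.
acorn: length 5, fits → Match.

Match, No match, Match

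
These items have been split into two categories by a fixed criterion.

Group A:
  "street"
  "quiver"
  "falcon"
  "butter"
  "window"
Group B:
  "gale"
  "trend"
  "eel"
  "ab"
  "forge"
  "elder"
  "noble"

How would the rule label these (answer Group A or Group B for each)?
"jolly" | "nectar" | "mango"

Group B, Group A, Group B

The classifier is using: length 6.
"jolly": Group B (length 5). "nectar": Group A (length 6). "mango": Group B (length 5).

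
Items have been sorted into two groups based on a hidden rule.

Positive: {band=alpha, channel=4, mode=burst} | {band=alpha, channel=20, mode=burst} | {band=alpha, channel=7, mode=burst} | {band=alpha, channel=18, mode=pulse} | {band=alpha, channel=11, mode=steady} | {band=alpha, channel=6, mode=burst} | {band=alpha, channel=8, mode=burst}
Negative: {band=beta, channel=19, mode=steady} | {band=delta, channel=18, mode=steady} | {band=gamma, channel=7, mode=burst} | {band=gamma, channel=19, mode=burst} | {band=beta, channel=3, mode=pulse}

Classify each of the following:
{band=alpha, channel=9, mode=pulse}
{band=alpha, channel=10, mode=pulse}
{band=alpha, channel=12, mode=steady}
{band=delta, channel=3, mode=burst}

Every 'Positive' example satisfies: band is alpha. None of the 'Negative' examples do.

Positive, Positive, Positive, Negative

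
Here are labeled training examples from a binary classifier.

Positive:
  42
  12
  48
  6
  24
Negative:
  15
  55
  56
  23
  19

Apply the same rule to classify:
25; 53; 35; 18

Negative, Negative, Negative, Positive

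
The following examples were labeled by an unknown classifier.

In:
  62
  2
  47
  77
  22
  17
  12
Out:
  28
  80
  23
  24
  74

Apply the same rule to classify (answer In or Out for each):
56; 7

Out, In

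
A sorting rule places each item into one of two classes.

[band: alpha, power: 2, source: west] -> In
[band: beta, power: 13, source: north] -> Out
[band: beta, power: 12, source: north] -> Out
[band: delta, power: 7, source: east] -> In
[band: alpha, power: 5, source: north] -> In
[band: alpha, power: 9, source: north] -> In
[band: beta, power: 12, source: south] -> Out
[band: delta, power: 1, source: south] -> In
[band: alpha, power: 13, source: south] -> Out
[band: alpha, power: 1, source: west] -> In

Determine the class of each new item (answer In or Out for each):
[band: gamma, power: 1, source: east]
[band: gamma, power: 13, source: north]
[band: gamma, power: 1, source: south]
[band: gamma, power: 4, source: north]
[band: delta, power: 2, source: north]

In, Out, In, In, In

Rule: power ≤ 9. This holds for each 'In' example and fails for each 'Out' one.
[band: gamma, power: 1, source: east] → power = 1 → In.
[band: gamma, power: 13, source: north] → power = 13 → Out.
[band: gamma, power: 1, source: south] → power = 1 → In.
[band: gamma, power: 4, source: north] → power = 4 → In.
[band: delta, power: 2, source: north] → power = 2 → In.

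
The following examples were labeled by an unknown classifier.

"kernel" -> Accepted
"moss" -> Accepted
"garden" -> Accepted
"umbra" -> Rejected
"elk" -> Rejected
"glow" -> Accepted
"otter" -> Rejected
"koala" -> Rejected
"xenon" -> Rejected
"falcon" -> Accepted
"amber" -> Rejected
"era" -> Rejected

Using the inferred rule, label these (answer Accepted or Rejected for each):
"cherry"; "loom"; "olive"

Accepted, Accepted, Rejected

Rule: even length. This holds for each 'Accepted' example and fails for each 'Rejected' one.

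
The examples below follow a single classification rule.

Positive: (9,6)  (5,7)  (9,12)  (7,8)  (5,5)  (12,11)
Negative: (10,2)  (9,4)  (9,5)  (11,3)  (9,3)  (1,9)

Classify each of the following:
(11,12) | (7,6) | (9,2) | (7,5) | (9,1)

Positive, Positive, Negative, Positive, Negative

The rule appears to be: |first − second| ≤ 3.
(11,12) → |11−12| = 1 → Positive. (7,6) → |7−6| = 1 → Positive. (9,2) → |9−2| = 7 → Negative. (7,5) → |7−5| = 2 → Positive. (9,1) → |9−1| = 8 → Negative.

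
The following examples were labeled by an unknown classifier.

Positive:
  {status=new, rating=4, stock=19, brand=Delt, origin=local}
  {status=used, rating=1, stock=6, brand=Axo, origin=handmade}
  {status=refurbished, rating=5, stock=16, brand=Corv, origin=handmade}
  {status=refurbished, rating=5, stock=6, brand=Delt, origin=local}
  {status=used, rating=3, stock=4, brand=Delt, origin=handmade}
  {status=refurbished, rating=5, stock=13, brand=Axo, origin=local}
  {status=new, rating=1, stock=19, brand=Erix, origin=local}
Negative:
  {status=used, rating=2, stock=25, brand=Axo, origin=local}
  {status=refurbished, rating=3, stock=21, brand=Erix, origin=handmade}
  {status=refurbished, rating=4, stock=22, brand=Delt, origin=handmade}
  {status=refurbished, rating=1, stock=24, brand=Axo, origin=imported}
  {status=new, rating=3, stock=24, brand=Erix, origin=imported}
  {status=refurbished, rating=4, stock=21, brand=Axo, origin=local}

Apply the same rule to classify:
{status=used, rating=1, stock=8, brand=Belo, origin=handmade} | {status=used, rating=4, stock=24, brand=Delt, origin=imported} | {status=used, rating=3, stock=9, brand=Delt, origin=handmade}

Positive, Negative, Positive

The common property of the 'Positive' items is: stock ≤ 19. No 'Negative' item has it.
{status=used, rating=1, stock=8, brand=Belo, origin=handmade}: Positive (stock = 8).
{status=used, rating=4, stock=24, brand=Delt, origin=imported}: Negative (stock = 24).
{status=used, rating=3, stock=9, brand=Delt, origin=handmade}: Positive (stock = 9).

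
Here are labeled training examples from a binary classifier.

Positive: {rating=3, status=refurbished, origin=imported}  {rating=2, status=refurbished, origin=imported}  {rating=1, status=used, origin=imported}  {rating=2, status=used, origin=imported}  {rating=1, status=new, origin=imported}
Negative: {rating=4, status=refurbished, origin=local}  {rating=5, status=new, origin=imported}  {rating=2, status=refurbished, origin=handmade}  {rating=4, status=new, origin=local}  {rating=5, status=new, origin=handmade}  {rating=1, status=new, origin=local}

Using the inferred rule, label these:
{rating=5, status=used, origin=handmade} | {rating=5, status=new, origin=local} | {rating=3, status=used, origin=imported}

The common property of the 'Positive' items is: origin is imported AND rating ≤ 3. No 'Negative' item has it.

Negative, Negative, Positive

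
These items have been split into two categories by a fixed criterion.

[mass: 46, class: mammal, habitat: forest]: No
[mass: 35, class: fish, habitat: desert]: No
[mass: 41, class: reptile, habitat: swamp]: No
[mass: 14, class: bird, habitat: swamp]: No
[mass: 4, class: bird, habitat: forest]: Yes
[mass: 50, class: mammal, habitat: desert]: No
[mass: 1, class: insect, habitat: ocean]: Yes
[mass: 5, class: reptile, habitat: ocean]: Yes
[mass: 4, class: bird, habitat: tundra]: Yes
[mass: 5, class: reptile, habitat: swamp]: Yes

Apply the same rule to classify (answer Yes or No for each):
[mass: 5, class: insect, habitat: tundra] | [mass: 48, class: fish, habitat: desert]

'Yes' ⟺ mass ≤ 5.

Yes, No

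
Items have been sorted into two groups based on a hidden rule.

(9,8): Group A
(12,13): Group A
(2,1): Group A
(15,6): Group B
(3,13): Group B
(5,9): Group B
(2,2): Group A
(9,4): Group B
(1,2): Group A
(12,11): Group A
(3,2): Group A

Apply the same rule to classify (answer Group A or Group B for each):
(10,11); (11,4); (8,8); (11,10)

Group A, Group B, Group A, Group A

The rule appears to be: |first − second| ≤ 1.
(10,11): |10−11| = 1 — meets the rule, so Group A.
(11,4): |11−4| = 7 — fails this test, so Group B.
(8,8): |8−8| = 0 — meets the rule, so Group A.
(11,10): |11−10| = 1 — meets the rule, so Group A.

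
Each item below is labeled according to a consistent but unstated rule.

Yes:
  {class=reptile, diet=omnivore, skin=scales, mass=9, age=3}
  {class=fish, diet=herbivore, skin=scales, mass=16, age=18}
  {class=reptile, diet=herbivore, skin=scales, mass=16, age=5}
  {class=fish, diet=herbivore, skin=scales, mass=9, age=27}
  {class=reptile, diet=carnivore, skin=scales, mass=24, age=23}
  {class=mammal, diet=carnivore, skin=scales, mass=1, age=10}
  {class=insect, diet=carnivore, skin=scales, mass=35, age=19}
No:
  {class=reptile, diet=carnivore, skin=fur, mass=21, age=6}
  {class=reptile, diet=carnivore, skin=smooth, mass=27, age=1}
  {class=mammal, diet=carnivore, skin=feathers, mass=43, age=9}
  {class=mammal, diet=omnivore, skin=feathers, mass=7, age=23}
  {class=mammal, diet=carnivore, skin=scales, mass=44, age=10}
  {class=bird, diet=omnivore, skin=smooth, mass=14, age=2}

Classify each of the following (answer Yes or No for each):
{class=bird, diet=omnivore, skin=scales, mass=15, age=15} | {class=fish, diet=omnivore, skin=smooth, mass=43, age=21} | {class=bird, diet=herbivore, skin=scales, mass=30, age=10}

Yes, No, Yes

The rule appears to be: skin is scales AND mass ≤ 35.
{class=bird, diet=omnivore, skin=scales, mass=15, age=15}: skin is scales, mass = 15 — matches, so Yes. {class=fish, diet=omnivore, skin=smooth, mass=43, age=21}: skin is smooth, mass = 43 — lacks this property, so No. {class=bird, diet=herbivore, skin=scales, mass=30, age=10}: skin is scales, mass = 30 — matches, so Yes.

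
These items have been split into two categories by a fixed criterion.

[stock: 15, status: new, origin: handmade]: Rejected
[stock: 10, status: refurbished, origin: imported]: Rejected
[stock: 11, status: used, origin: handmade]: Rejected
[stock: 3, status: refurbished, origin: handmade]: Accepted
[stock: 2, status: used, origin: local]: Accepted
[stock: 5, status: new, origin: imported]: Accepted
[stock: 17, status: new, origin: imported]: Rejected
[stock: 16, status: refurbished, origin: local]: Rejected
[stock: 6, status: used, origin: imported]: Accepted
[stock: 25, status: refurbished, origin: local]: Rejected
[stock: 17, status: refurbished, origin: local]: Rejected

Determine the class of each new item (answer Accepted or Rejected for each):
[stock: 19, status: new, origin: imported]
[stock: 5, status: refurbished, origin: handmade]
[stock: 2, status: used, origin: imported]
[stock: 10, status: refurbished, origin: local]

Rejected, Accepted, Accepted, Rejected

Every 'Accepted' example satisfies: stock ≤ 6. None of the 'Rejected' examples do.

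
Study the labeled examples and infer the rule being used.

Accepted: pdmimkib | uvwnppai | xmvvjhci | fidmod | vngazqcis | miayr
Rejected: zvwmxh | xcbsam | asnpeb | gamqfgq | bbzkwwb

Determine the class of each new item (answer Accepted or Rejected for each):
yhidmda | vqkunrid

Comparing the two groups points to one rule — contains 'i'.
yhidmda: has 'i', meets the rule → Accepted.
vqkunrid: has 'i', meets the rule → Accepted.

Accepted, Accepted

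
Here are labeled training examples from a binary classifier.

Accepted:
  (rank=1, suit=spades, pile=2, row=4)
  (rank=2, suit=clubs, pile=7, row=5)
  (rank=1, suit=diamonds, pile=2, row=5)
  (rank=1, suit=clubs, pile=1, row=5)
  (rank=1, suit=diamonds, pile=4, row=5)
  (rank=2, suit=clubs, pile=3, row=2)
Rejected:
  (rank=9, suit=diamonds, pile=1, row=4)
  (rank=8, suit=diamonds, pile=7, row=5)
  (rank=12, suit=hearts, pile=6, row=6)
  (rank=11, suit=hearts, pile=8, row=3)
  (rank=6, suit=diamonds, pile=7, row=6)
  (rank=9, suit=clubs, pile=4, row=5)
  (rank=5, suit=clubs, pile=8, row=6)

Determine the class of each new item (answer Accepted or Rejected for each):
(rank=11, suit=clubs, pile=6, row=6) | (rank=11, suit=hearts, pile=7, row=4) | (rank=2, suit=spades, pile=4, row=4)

Rejected, Rejected, Accepted

Rule: rank ≤ 2. This holds for each 'Accepted' example and fails for each 'Rejected' one.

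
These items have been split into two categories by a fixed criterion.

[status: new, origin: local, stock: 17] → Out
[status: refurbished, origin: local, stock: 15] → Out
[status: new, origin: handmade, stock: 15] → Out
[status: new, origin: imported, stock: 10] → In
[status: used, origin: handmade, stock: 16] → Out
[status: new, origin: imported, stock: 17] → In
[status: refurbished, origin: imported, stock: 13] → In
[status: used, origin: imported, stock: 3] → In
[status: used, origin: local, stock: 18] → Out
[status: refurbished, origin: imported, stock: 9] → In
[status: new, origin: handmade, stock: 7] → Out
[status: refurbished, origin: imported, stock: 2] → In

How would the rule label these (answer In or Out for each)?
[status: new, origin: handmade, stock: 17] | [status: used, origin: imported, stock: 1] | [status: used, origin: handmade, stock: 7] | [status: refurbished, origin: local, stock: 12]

Out, In, Out, Out

The pattern is that an item is 'In' exactly when: origin is imported.
[status: new, origin: handmade, stock: 17]: Out (origin is handmade).
[status: used, origin: imported, stock: 1]: In (origin is imported).
[status: used, origin: handmade, stock: 7]: Out (origin is handmade).
[status: refurbished, origin: local, stock: 12]: Out (origin is local).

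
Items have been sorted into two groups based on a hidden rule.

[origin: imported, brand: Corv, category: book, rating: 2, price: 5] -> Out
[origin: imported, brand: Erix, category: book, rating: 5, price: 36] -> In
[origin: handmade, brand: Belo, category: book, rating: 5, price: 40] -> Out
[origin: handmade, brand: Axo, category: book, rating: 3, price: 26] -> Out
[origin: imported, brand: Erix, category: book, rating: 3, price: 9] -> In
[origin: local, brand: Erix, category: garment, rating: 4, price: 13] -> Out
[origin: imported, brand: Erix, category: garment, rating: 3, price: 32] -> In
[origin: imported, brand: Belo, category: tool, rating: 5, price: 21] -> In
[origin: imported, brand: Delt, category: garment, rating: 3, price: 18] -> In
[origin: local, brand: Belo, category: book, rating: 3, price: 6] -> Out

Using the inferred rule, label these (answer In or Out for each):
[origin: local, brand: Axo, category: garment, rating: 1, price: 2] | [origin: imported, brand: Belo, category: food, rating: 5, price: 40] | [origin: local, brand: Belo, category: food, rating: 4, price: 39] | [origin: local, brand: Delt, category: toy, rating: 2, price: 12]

The common property of the 'In' items is: origin is imported AND price ≥ 6. No 'Out' item has it.
Out: [origin: local, brand: Axo, category: garment, rating: 1, price: 2], since origin is local, price = 2. In: [origin: imported, brand: Belo, category: food, rating: 5, price: 40], since origin is imported, price = 40. Out: [origin: local, brand: Belo, category: food, rating: 4, price: 39], since origin is local, price = 39. Out: [origin: local, brand: Delt, category: toy, rating: 2, price: 12], since origin is local, price = 12.

Out, In, Out, Out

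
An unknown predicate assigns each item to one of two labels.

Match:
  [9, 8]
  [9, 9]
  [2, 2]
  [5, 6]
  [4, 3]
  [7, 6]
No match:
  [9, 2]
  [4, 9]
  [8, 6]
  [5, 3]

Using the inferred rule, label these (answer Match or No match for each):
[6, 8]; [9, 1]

No match, No match

The distinguishing property — |first − second| ≤ 1 — holds for all the 'Match' cases and none of the 'No match' cases.
[6, 8]: |6−8| = 2 — does not pass, so No match. [9, 1]: |9−1| = 8 — does not pass, so No match.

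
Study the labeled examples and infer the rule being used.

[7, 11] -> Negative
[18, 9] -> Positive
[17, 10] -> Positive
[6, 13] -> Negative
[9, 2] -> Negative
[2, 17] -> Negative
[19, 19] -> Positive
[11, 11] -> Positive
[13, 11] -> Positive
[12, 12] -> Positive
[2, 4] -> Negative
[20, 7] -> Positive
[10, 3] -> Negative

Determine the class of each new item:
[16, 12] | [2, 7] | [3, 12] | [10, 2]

Rule: sum ≥ 22. This holds for each 'Positive' example and fails for each 'Negative' one.
Positive: [16, 12], since 16+12 = 28. Negative: [2, 7], since 2+7 = 9. Negative: [3, 12], since 3+12 = 15. Negative: [10, 2], since 10+2 = 12.

Positive, Negative, Negative, Negative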